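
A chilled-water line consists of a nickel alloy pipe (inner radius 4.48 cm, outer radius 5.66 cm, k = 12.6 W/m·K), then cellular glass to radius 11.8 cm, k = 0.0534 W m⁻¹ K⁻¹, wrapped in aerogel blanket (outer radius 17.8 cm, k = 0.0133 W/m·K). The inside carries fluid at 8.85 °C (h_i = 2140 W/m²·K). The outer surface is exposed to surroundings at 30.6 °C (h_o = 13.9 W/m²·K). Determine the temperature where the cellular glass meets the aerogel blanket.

Resistance network (inner→outer):
  R'_conv,in = 1/(2πr h) = 1/(2π·0.0448·2140) = 0.001660 m·K/W
  R'_nickel alloy = ln(0.0566/0.0448)/(2πk) = 0.2338/(2π·12.6) = 0.002953 m·K/W
  R'_cellular glass = ln(0.118/0.0566)/(2πk) = 0.7347/(2π·0.0534) = 2.190 m·K/W
  R'_aerogel blanket = ln(0.178/0.118)/(2πk) = 0.4111/(2π·0.0133) = 4.919 m·K/W
  R'_conv,out = 1/(2πr h) = 1/(2π·0.178·13.9) = 0.06433 m·K/W
ΣR = 0.001660 + 0.002953 + 2.190 + 4.919 + 0.06433 = 7.178 m·K/W
Q' = ΔT/ΣR = (8.85 °C − 30.6 °C)/7.178 = -3.030 W/m
From the inner boundary to the cellular glass/aerogel blanket interface, ΣR_partial = 2.195 m·K/W.
T_interface = T_in − Q'·ΣR_partial = 8.85 °C − (-3.030)(2.195) = 15.5 °C

T = 15.5 °C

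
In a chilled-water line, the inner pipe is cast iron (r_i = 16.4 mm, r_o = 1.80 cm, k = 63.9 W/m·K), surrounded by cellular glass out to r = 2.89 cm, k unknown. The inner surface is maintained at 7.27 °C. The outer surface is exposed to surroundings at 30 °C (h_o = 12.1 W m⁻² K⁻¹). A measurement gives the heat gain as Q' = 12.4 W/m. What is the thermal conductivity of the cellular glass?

k = 0.0547 W/m·K

ΣR = ΔT/Q' = |7.27 − 30|/12.4 = 1.833 m·K/W
Known resistances:
  R'_cast iron = ln(0.0180/0.0164)/(2πk) = 0.09309/(2π·63.9) = 2.319×10^-4 m·K/W
  R'_conv,out = 1/(2πr h) = 1/(2π·0.0289·12.1) = 0.4551 m·K/W
R_cellular glass = ΣR − ΣR_known = 1.833 − 0.4553 = 1.378 m·K/W
ln(r₂/r₁)/(2πk) = 1.378 ⇒ k = 0.4735/(2π·1.378) = 0.0547 W/m·K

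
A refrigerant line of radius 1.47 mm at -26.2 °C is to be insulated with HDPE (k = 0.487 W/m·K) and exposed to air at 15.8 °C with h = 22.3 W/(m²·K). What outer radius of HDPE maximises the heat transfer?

For a cylinder, r_cr = k_ins/h = 0.487/22.3 = 0.0218 m = 2.18 cm

r_cr = 2.18 cm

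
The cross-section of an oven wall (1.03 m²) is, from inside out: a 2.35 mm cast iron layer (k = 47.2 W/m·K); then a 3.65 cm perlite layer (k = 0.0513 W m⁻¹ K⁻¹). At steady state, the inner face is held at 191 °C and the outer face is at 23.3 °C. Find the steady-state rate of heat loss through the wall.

Q = 243 W

Resistance network (inner→outer):
  R_cast iron = L/(kA) = 0.00235/(47.2·1.03) = 4.834×10^-5 K/W
  R_perlite = L/(kA) = 0.0365/(0.0513·1.03) = 0.6908 K/W
ΣR = 4.834×10^-5 + 0.6908 = 0.6908 K/W
Q = ΔT/ΣR = (191 °C − 23.3 °C)/0.6908 = 243 W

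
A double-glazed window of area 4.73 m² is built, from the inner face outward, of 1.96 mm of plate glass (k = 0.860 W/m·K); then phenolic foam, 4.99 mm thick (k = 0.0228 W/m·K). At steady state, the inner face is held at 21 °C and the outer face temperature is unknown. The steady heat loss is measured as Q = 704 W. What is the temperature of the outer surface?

T_out = -11.9 °C

Series resistances:
  R_plate glass = L/(kA) = 0.00196/(0.860·4.73) = 4.818×10^-4 K/W
  R_phenolic foam = L/(kA) = 0.00499/(0.0228·4.73) = 0.04627 K/W
ΣR = 0.04675 K/W
ΔT = Q·ΣR = 704 × 0.04675 = 32.91 K
Heat flows outward, so T_out = T_in − ΔT = 21 − 32.91 = -11.9 °C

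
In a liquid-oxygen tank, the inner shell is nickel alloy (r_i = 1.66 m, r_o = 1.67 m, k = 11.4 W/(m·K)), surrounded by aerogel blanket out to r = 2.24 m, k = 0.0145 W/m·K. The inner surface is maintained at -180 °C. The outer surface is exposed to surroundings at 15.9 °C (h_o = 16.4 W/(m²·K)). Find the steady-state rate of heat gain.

Q = 234 W

Treat each layer as a resistance in series:
  R_nickel alloy = (1/1.66 − 1/1.67)/(4πk) = 0.003607/(4π·11.4) = 2.518×10^-5 K/W
  R_aerogel blanket = (1/1.67 − 1/2.24)/(4πk) = 0.1524/(4π·0.0145) = 0.8362 K/W
  R_conv,out = 1/(4πr²h) = 1/(4π·2.24²·16.4) = 9.671×10^-4 K/W
ΣR = 2.518×10^-5 + 0.8362 + 9.671×10^-4 = 0.8372 K/W
Q = ΔT/ΣR = (-180 °C − 15.9 °C)/0.8372 = -234 W
(Negative Q ⇒ heat flows inward; heat gain = 234 W.)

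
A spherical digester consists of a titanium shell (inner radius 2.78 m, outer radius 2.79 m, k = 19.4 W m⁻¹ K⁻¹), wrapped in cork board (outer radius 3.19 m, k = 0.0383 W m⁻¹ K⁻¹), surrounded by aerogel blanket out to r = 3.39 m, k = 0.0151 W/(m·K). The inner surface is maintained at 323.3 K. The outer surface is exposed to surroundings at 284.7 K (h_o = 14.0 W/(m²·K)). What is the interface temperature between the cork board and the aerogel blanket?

Resistance network (inner→outer):
  R_titanium = (1/2.78 − 1/2.79)/(4πk) = 0.001289/(4π·19.4) = 5.289×10^-6 K/W
  R_cork board = (1/2.79 − 1/3.19)/(4πk) = 0.04494/(4π·0.0383) = 0.09338 K/W
  R_aerogel blanket = (1/3.19 − 1/3.39)/(4πk) = 0.01849/(4π·0.0151) = 0.09747 K/W
  R_conv,out = 1/(4πr²h) = 1/(4π·3.39²·14.0) = 4.946×10^-4 K/W
ΣR = 5.289×10^-6 + 0.09338 + 0.09747 + 4.946×10^-4 = 0.1913 K/W
Q = ΔT/ΣR = (323.3 K − 284.7 K)/0.1913 = 201.8 W
From the inner boundary to the cork board/aerogel blanket interface, ΣR_partial = 0.09339 K/W.
T_interface = T_in − Q·ΣR_partial = 323.3 K − (201.8)(0.09339) = 304.5 K

T = 304.5 K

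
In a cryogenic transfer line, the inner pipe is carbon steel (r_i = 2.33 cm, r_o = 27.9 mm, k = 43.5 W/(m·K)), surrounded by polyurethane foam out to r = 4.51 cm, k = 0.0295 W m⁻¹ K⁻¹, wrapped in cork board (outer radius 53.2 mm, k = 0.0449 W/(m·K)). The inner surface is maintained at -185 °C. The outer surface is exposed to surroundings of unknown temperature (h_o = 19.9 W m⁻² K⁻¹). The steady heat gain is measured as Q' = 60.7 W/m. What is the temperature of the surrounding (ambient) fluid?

Sum the resistances:
  R'_carbon steel = ln(0.0279/0.0233)/(2πk) = 0.1802/(2π·43.5) = 6.592×10^-4 m·K/W
  R'_polyurethane foam = ln(0.0451/0.0279)/(2πk) = 0.4803/(2π·0.0295) = 2.591 m·K/W
  R'_cork board = ln(0.0532/0.0451)/(2πk) = 0.1652/(2π·0.0449) = 0.5855 m·K/W
  R'_conv,out = 1/(2πr h) = 1/(2π·0.0532·19.9) = 0.1503 m·K/W
ΣR = 3.328 m·K/W
ΔT = Q'·ΣR = 60.7 × 3.328 = 202.0 K
Heat flows inward, so T_out = T_in + ΔT = -185 + 202.0 = 17.0 °C

T_out = 17.0 °C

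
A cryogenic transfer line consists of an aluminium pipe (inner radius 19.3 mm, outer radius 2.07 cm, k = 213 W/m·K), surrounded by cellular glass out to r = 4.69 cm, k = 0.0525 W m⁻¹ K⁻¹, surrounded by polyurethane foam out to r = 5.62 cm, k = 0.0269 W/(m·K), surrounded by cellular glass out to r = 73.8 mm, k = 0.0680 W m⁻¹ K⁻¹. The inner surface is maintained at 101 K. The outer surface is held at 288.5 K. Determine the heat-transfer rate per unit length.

Q' = 44.8 W/m

Series thermal resistances, inner to outer:
  R'_aluminium = ln(0.0207/0.0193)/(2πk) = 0.07003/(2π·213) = 5.233×10^-5 m·K/W
  R'_cellular glass = ln(0.0469/0.0207)/(2πk) = 0.8179/(2π·0.0525) = 2.479 m·K/W
  R'_polyurethane foam = ln(0.0562/0.0469)/(2πk) = 0.1809/(2π·0.0269) = 1.070 m·K/W
  R'_cellular glass = ln(0.0738/0.0562)/(2πk) = 0.2724/(2π·0.0680) = 0.6377 m·K/W
ΣR = 5.233×10^-5 + 2.479 + 1.070 + 0.6377 = 4.187 m·K/W
Q' = ΔT/ΣR = (101 K − 288.5 K)/4.187 = -44.8 W/m
(Negative Q' ⇒ heat flows inward; heat gain = 44.8 W/m.)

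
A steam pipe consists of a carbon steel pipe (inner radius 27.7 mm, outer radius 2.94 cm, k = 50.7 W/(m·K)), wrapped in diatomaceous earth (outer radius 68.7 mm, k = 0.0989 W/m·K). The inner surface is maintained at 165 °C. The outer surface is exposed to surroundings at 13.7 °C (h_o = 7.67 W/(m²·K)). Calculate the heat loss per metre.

Series thermal resistances, inner to outer:
  R'_carbon steel = ln(0.0294/0.0277)/(2πk) = 0.05956/(2π·50.7) = 1.870×10^-4 m·K/W
  R'_diatomaceous earth = ln(0.0687/0.0294)/(2πk) = 0.8488/(2π·0.0989) = 1.366 m·K/W
  R'_conv,out = 1/(2πr h) = 1/(2π·0.0687·7.67) = 0.3020 m·K/W
ΣR = 1.870×10^-4 + 1.366 + 0.3020 = 1.668 m·K/W
Q' = ΔT/ΣR = (165 °C − 13.7 °C)/1.668 = 90.7 W/m

Q' = 90.7 W/m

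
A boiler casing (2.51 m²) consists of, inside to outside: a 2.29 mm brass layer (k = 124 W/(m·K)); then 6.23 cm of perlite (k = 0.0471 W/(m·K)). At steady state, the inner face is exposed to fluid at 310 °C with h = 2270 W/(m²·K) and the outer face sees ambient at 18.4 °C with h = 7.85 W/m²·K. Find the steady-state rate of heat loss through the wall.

Q = 505 W

Treat each layer as a resistance in series:
  R_conv,in = 1/(hA) = 1/(2270·2.51) = 1.755×10^-4 K/W
  R_brass = L/(kA) = 0.00229/(124·2.51) = 7.358×10^-6 K/W
  R_perlite = L/(kA) = 0.0623/(0.0471·2.51) = 0.5270 K/W
  R_conv,out = 1/(hA) = 1/(7.85·2.51) = 0.05075 K/W
ΣR = 1.755×10^-4 + 7.358×10^-6 + 0.5270 + 0.05075 = 0.5779 K/W
Q = ΔT/ΣR = (310 °C − 18.4 °C)/0.5779 = 505 W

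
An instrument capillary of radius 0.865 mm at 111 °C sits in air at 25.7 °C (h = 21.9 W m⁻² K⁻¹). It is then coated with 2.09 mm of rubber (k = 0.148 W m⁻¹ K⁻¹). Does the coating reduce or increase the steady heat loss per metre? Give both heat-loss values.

increases: 10.2 → 22.6 W/m

Critical radius for a cylinder: r_cr = k/h = 0.00676 m = 0.676 cm.
Outer radius after coating: r₂ = 8.65×10^-4 + 0.00209 = 0.002955 m.
Since r₁ < r_cr and r₂ ≤ r_cr, the coating moves toward the maximum at r_cr — heat loss rises.
Bare: R = 1/(2πr₁h) = 8.402 m·K/W; Q = 85.3/8.402 = 10.2 W/m.
Coated: R = R_cond + R_conv = 3.780 m·K/W; Q = 85.3/3.780 = 22.6 W/m.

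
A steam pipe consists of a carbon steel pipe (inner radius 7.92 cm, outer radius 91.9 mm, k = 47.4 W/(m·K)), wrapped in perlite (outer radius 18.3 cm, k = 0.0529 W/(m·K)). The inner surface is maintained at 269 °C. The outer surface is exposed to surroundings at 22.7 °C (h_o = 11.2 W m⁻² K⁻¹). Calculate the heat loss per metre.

Treat each layer as a resistance in series:
  R'_carbon steel = ln(0.0919/0.0792)/(2πk) = 0.1487/(2π·47.4) = 4.994×10^-4 m·K/W
  R'_perlite = ln(0.183/0.0919)/(2πk) = 0.6888/(2π·0.0529) = 2.072 m·K/W
  R'_conv,out = 1/(2πr h) = 1/(2π·0.183·11.2) = 0.07765 m·K/W
ΣR = 4.994×10^-4 + 2.072 + 0.07765 = 2.150 m·K/W
Q' = ΔT/ΣR = (269 °C − 22.7 °C)/2.150 = 115 W/m

Q' = 115 W/m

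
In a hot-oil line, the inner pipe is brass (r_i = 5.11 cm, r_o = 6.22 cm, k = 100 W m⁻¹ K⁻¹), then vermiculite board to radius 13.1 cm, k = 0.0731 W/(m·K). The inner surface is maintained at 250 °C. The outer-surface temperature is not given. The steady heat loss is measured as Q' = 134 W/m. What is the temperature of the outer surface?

Sum the resistances:
  R'_brass = ln(0.0622/0.0511)/(2πk) = 0.1966/(2π·100) = 3.129×10^-4 m·K/W
  R'_vermiculite board = ln(0.131/0.0622)/(2πk) = 0.7448/(2π·0.0731) = 1.622 m·K/W
ΣR = 1.622 m·K/W
ΔT = Q'·ΣR = 134 × 1.622 = 217.3 K
Heat flows outward, so T_out = T_in − ΔT = 250 − 217.3 = 32.7 °C

T_out = 32.7 °C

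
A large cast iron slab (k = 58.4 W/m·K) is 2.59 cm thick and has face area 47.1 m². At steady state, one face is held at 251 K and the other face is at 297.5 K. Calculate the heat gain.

Q = kA·ΔT/L = 58.4 × 47.1 × |251 K − 297.5 K| / 0.0259 = 4.94×10^6 W

Q = 4.94×10^6 W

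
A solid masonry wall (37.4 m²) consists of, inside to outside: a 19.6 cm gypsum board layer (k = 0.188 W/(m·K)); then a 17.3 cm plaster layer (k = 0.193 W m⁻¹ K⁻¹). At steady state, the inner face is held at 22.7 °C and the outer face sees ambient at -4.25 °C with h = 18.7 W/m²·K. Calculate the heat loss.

Series thermal resistances, inner to outer:
  R_gypsum board = L/(kA) = 0.196/(0.188·37.4) = 0.02788 K/W
  R_plaster = L/(kA) = 0.173/(0.193·37.4) = 0.02397 K/W
  R_conv,out = 1/(hA) = 1/(18.7·37.4) = 0.001430 K/W
ΣR = 0.02788 + 0.02397 + 0.001430 = 0.05328 K/W
Q = ΔT/ΣR = (22.7 °C − -4.25 °C)/0.05328 = 506 W

Q = 506 W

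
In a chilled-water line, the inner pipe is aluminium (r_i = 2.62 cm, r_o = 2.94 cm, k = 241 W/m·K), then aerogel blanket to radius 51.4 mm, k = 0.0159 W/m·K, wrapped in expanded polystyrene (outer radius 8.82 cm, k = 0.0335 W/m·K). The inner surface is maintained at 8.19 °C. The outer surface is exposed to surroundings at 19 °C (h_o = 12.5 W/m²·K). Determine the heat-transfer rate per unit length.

Series thermal resistances, inner to outer:
  R'_aluminium = ln(0.0294/0.0262)/(2πk) = 0.1152/(2π·241) = 7.610×10^-5 m·K/W
  R'_aerogel blanket = ln(0.0514/0.0294)/(2πk) = 0.5586/(2π·0.0159) = 5.592 m·K/W
  R'_expanded polystyrene = ln(0.0882/0.0514)/(2πk) = 0.5400/(2π·0.0335) = 2.565 m·K/W
  R'_conv,out = 1/(2πr h) = 1/(2π·0.0882·12.5) = 0.1444 m·K/W
ΣR = 7.610×10^-5 + 5.592 + 2.565 + 0.1444 = 8.301 m·K/W
Q' = ΔT/ΣR = (8.19 °C − 19 °C)/8.301 = -1.30 W/m
(Negative Q' ⇒ heat flows inward; heat gain = 1.30 W/m.)

Q' = 1.30 W/m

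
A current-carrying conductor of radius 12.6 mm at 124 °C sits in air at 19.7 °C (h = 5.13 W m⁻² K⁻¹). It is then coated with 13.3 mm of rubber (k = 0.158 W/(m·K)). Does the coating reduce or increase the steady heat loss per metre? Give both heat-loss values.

increases: 42.4 → 54.2 W/m

Critical radius for a cylinder: r_cr = k/h = 0.0308 m = 3.08 cm.
Outer radius after coating: r₂ = 0.0126 + 0.0133 = 0.0259 m.
Since r₁ < r_cr and r₂ ≤ r_cr, the coating moves toward the maximum at r_cr — heat loss rises.
Bare: R = 1/(2πr₁h) = 2.462 m·K/W; Q = 104.3/2.462 = 42.4 W/m.
Coated: R = R_cond + R_conv = 1.924 m·K/W; Q = 104.3/1.924 = 54.2 W/m.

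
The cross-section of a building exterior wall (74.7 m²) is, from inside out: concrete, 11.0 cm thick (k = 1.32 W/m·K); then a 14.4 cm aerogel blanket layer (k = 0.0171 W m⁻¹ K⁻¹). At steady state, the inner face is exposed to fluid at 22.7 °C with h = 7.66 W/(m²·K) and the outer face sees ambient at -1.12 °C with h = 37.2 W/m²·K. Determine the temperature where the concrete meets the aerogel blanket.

T = 22.1 °C

Treat each layer as a resistance in series:
  R_conv,in = 1/(hA) = 1/(7.66·74.7) = 0.001748 K/W
  R_concrete = L/(kA) = 0.110/(1.32·74.7) = 0.001116 K/W
  R_aerogel blanket = L/(kA) = 0.144/(0.0171·74.7) = 0.1127 K/W
  R_conv,out = 1/(hA) = 1/(37.2·74.7) = 3.599×10^-4 K/W
ΣR = 0.001748 + 0.001116 + 0.1127 + 3.599×10^-4 = 0.1159 K/W
Q = ΔT/ΣR = (22.7 °C − -1.12 °C)/0.1159 = 205.5 W
From the inner boundary to the concrete/aerogel blanket interface, ΣR_partial = 0.002864 K/W.
T_interface = T_in − Q·ΣR_partial = 22.7 °C − (205.5)(0.002864) = 22.1 °C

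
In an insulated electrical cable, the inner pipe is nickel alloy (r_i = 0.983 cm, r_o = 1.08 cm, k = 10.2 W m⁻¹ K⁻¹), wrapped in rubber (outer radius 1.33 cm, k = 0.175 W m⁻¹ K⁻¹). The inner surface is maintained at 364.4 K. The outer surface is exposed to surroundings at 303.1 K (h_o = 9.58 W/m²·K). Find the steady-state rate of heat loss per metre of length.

Treat each layer as a resistance in series:
  R'_nickel alloy = ln(0.0108/0.00983)/(2πk) = 0.09411/(2π·10.2) = 0.001468 m·K/W
  R'_rubber = ln(0.0133/0.0108)/(2πk) = 0.2082/(2π·0.175) = 0.1894 m·K/W
  R'_conv,out = 1/(2πr h) = 1/(2π·0.0133·9.58) = 1.249 m·K/W
ΣR = 0.001468 + 0.1894 + 1.249 = 1.440 m·K/W
Q' = ΔT/ΣR = (364.4 K − 303.1 K)/1.440 = 42.6 W/m

Q' = 42.6 W/m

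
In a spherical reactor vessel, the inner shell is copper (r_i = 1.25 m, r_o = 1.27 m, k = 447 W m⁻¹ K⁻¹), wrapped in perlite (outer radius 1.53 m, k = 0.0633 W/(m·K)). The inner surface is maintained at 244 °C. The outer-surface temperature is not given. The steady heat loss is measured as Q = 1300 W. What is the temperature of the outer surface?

Sum the resistances:
  R_copper = (1/1.25 − 1/1.27)/(4πk) = 0.01260/(4π·447) = 2.243×10^-6 K/W
  R_perlite = (1/1.27 − 1/1.53)/(4πk) = 0.1338/(4π·0.0633) = 0.1682 K/W
ΣR = 0.1682 K/W
ΔT = Q·ΣR = 1300 × 0.1682 = 218.7 K
Heat flows outward, so T_out = T_in − ΔT = 244 − 218.7 = 25.3 °C

T_out = 25.3 °C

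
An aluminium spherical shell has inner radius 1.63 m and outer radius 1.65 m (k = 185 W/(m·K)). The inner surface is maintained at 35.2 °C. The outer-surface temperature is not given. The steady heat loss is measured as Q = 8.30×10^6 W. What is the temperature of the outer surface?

Series resistances:
  R_aluminium = (1/1.63 − 1/1.65)/(4πk) = 0.007436/(4π·185) = 3.199×10^-6 K/W
ΣR = 3.199×10^-6 K/W
ΔT = Q·ΣR = 8.30×10^6 × 3.199×10^-6 = 26.55 K
Heat flows outward, so T_out = T_in − ΔT = 35.2 − 26.55 = 8.65 °C

T_out = 8.65 °C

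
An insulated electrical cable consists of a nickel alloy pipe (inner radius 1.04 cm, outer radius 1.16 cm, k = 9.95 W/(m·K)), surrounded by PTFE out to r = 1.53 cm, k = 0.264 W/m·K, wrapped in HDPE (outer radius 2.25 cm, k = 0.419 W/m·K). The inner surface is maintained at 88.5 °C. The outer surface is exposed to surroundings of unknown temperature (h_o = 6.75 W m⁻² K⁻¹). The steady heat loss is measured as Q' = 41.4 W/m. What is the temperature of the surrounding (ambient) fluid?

Sum the resistances:
  R'_nickel alloy = ln(0.0116/0.0104)/(2πk) = 0.1092/(2π·9.95) = 0.001747 m·K/W
  R'_PTFE = ln(0.0153/0.0116)/(2πk) = 0.2768/(2π·0.264) = 0.1669 m·K/W
  R'_HDPE = ln(0.0225/0.0153)/(2πk) = 0.3857/(2π·0.419) = 0.1465 m·K/W
  R'_conv,out = 1/(2πr h) = 1/(2π·0.0225·6.75) = 1.048 m·K/W
ΣR = 1.363 m·K/W
ΔT = Q'·ΣR = 41.4 × 1.363 = 56.43 K
Heat flows outward, so T_out = T_in − ΔT = 88.5 − 56.43 = 32.1 °C

T_out = 32.1 °C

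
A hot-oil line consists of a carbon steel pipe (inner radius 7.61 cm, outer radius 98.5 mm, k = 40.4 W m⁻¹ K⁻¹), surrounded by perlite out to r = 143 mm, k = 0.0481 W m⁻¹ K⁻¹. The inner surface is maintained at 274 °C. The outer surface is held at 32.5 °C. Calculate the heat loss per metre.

Q' = 196 W/m

Resistance network (inner→outer):
  R'_carbon steel = ln(0.0985/0.0761)/(2πk) = 0.2580/(2π·40.4) = 0.001016 m·K/W
  R'_perlite = ln(0.143/0.0985)/(2πk) = 0.3728/(2π·0.0481) = 1.233 m·K/W
ΣR = 0.001016 + 1.233 = 1.234 m·K/W
Q' = ΔT/ΣR = (274 °C − 32.5 °C)/1.234 = 196 W/m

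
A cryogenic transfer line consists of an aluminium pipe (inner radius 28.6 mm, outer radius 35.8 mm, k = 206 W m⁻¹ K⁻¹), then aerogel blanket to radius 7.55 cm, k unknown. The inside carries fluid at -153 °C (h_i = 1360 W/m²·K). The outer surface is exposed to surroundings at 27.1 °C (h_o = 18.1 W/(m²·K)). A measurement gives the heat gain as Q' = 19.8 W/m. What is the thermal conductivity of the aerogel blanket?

ΣR = ΔT/Q' = |-153 − 27.1|/19.8 = 9.096 m·K/W
Known resistances:
  R'_conv,in = 1/(2πr h) = 1/(2π·0.0286·1360) = 0.004092 m·K/W
  R'_aluminium = ln(0.0358/0.0286)/(2πk) = 0.2245/(2π·206) = 1.735×10^-4 m·K/W
  R'_conv,out = 1/(2πr h) = 1/(2π·0.0755·18.1) = 0.1165 m·K/W
R_aerogel blanket = ΣR − ΣR_known = 9.096 − 0.1208 = 8.975 m·K/W
ln(r₂/r₁)/(2πk) = 8.975 ⇒ k = 0.7462/(2π·8.975) = 0.0132 W/m·K

k = 0.0132 W/m·K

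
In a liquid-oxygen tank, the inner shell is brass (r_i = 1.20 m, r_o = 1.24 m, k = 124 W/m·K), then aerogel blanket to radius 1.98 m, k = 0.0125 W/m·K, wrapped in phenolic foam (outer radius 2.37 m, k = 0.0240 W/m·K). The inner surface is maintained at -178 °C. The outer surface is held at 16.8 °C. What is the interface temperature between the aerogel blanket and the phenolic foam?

T = -7.7 °C

Series thermal resistances, inner to outer:
  R_brass = (1/1.20 − 1/1.24)/(4πk) = 0.02688/(4π·124) = 1.725×10^-5 K/W
  R_aerogel blanket = (1/1.24 − 1/1.98)/(4πk) = 0.3014/(4π·0.0125) = 1.919 K/W
  R_phenolic foam = (1/1.98 − 1/2.37)/(4πk) = 0.08311/(4π·0.0240) = 0.2756 K/W
ΣR = 1.725×10^-5 + 1.919 + 0.2756 = 2.195 K/W
Q = ΔT/ΣR = (-178 °C − 16.8 °C)/2.195 = -88.75 W
From the inner boundary to the aerogel blanket/phenolic foam interface, ΣR_partial = 1.919 K/W.
T_interface = T_in − Q·ΣR_partial = -178 °C − (-88.75)(1.919) = -7.7 °C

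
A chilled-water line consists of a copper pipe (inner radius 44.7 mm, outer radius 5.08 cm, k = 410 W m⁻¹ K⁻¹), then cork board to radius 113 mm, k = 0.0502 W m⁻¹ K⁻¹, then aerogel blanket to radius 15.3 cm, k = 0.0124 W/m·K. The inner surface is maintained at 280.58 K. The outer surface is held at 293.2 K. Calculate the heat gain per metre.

Q' = 1.96 W/m

Treat each layer as a resistance in series:
  R'_copper = ln(0.0508/0.0447)/(2πk) = 0.1279/(2π·410) = 4.966×10^-5 m·K/W
  R'_cork board = ln(0.113/0.0508)/(2πk) = 0.7995/(2π·0.0502) = 2.535 m·K/W
  R'_aerogel blanket = ln(0.153/0.113)/(2πk) = 0.3031/(2π·0.0124) = 3.890 m·K/W
ΣR = 4.966×10^-5 + 2.535 + 3.890 = 6.425 m·K/W
Q' = ΔT/ΣR = (280.58 K − 293.2 K)/6.425 = -1.96 W/m
(Negative Q' ⇒ heat flows inward; heat gain = 1.96 W/m.)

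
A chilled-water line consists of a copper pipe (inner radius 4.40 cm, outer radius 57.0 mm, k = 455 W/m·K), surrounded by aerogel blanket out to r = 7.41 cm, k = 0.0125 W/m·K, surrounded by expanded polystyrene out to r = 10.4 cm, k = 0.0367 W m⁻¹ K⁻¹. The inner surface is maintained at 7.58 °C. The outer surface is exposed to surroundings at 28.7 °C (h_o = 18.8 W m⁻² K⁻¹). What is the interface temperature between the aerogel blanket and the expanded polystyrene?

Resistance network (inner→outer):
  R'_copper = ln(0.0570/0.0440)/(2πk) = 0.2589/(2π·455) = 9.055×10^-5 m·K/W
  R'_aerogel blanket = ln(0.0741/0.0570)/(2πk) = 0.2624/(2π·0.0125) = 3.341 m·K/W
  R'_expanded polystyrene = ln(0.104/0.0741)/(2πk) = 0.3390/(2π·0.0367) = 1.470 m·K/W
  R'_conv,out = 1/(2πr h) = 1/(2π·0.104·18.8) = 0.08140 m·K/W
ΣR = 9.055×10^-5 + 3.341 + 1.470 + 0.08140 = 4.892 m·K/W
Q' = ΔT/ΣR = (7.58 °C − 28.7 °C)/4.892 = -4.317 W/m
From the inner boundary to the aerogel blanket/expanded polystyrene interface, ΣR_partial = 3.341 m·K/W.
T_interface = T_in − Q'·ΣR_partial = 7.58 °C − (-4.317)(3.341) = 22.0 °C

T = 22.0 °C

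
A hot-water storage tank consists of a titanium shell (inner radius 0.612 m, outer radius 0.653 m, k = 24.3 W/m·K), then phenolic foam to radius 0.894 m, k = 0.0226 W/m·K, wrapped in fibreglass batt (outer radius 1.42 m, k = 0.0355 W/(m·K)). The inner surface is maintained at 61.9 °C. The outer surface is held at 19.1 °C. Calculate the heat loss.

Treat each layer as a resistance in series:
  R_titanium = (1/0.612 − 1/0.653)/(4πk) = 0.1026/(4π·24.3) = 3.360×10^-4 K/W
  R_phenolic foam = (1/0.653 − 1/0.894)/(4πk) = 0.4128/(4π·0.0226) = 1.454 K/W
  R_fibreglass batt = (1/0.894 − 1/1.42)/(4πk) = 0.4143/(4π·0.0355) = 0.9288 K/W
ΣR = 3.360×10^-4 + 1.454 + 0.9288 = 2.383 K/W
Q = ΔT/ΣR = (61.9 °C − 19.1 °C)/2.383 = 18.0 W

Q = 18.0 W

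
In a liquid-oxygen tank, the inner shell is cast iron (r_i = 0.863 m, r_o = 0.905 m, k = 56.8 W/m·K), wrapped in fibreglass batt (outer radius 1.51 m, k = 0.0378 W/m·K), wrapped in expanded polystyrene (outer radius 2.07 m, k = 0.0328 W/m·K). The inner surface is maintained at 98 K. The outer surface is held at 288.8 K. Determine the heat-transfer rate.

Resistance network (inner→outer):
  R_cast iron = (1/0.863 − 1/0.905)/(4πk) = 0.05378/(4π·56.8) = 7.534×10^-5 K/W
  R_fibreglass batt = (1/0.905 − 1/1.51)/(4πk) = 0.4427/(4π·0.0378) = 0.9320 K/W
  R_expanded polystyrene = (1/1.51 − 1/2.07)/(4πk) = 0.1792/(4π·0.0328) = 0.4347 K/W
ΣR = 7.534×10^-5 + 0.9320 + 0.4347 = 1.367 K/W
Q = ΔT/ΣR = (98 K − 288.8 K)/1.367 = -140 W
(Negative Q ⇒ heat flows inward; heat gain = 140 W.)

Q = 140 W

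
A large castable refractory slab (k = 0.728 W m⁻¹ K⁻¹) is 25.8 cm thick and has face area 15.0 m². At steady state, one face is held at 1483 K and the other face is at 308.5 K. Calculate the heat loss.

Q = kA·ΔT/L = 0.728 × 15.0 × |1483 K − 308.5 K| / 0.258 = 49700 W

Q = 49.7 kW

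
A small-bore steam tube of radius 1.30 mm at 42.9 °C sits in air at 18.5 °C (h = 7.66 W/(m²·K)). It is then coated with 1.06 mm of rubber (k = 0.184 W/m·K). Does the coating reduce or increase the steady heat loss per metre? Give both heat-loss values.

increases: 1.53 → 2.62 W/m

Critical radius for a cylinder: r_cr = k/h = 0.0240 m = 2.40 cm.
Outer radius after coating: r₂ = 0.00130 + 0.00106 = 0.00236 m.
Since r₁ < r_cr and r₂ ≤ r_cr, the coating moves toward the maximum at r_cr — heat loss rises.
Bare: R = 1/(2πr₁h) = 15.98 m·K/W; Q = 24.4/15.98 = 1.53 W/m.
Coated: R = R_cond + R_conv = 9.320 m·K/W; Q = 24.4/9.320 = 2.62 W/m.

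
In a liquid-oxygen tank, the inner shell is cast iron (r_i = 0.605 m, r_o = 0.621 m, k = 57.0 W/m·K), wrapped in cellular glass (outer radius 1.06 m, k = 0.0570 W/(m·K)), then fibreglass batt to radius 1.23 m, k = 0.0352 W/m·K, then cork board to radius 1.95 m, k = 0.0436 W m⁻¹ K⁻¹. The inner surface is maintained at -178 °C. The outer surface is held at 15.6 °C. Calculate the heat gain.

Q = 109 W

Series thermal resistances, inner to outer:
  R_cast iron = (1/0.605 − 1/0.621)/(4πk) = 0.04259/(4π·57.0) = 5.945×10^-5 K/W
  R_cellular glass = (1/0.621 − 1/1.06)/(4πk) = 0.6669/(4π·0.0570) = 0.9311 K/W
  R_fibreglass batt = (1/1.06 − 1/1.23)/(4πk) = 0.1304/(4π·0.0352) = 0.2948 K/W
  R_cork board = (1/1.23 − 1/1.95)/(4πk) = 0.3002/(4π·0.0436) = 0.5479 K/W
ΣR = 5.945×10^-5 + 0.9311 + 0.2948 + 0.5479 = 1.774 K/W
Q = ΔT/ΣR = (-178 °C − 15.6 °C)/1.774 = -109 W
(Negative Q ⇒ heat flows inward; heat gain = 109 W.)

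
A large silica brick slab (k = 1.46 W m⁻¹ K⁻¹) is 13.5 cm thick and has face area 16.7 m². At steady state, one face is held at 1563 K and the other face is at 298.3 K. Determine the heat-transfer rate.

Q = 2.28×10^5 W

Q = kA·ΔT/L = 1.46 × 16.7 × |1563 K − 298.3 K| / 0.135 = 2.28×10^5 W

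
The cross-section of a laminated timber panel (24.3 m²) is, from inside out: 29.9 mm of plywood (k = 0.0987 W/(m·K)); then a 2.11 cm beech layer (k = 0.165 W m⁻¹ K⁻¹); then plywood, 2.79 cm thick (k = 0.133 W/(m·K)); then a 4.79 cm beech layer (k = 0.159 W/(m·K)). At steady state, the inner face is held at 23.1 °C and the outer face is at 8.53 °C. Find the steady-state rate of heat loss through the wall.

Q = 376 W

Resistance network (inner→outer):
  R_plywood = L/(kA) = 0.0299/(0.0987·24.3) = 0.01247 K/W
  R_beech = L/(kA) = 0.0211/(0.165·24.3) = 0.005263 K/W
  R_plywood = L/(kA) = 0.0279/(0.133·24.3) = 0.008633 K/W
  R_beech = L/(kA) = 0.0479/(0.159·24.3) = 0.01240 K/W
ΣR = 0.01247 + 0.005263 + 0.008633 + 0.01240 = 0.03877 K/W
Q = ΔT/ΣR = (23.1 °C − 8.53 °C)/0.03877 = 376 W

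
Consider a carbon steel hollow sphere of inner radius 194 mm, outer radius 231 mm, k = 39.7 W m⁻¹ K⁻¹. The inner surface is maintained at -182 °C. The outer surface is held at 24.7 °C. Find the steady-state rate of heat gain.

Q = 4πk·ΔT/(1/r₁ − 1/r₂) = 4π × 39.7 × 206.7 / (1/0.194 − 1/0.231) = 1.25×10^5 W

Q = 125 kW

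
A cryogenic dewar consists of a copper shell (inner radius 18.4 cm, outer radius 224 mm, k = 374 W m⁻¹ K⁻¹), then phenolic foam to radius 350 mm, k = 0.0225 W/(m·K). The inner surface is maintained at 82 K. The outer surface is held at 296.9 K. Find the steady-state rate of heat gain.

Treat each layer as a resistance in series:
  R_copper = (1/0.184 − 1/0.224)/(4πk) = 0.9705/(4π·374) = 2.065×10^-4 K/W
  R_phenolic foam = (1/0.224 − 1/0.350)/(4πk) = 1.607/(4π·0.0225) = 5.684 K/W
ΣR = 2.065×10^-4 + 5.684 = 5.684 K/W
Q = ΔT/ΣR = (82 K − 296.9 K)/5.684 = -37.8 W
(Negative Q ⇒ heat flows inward; heat gain = 37.8 W.)

Q = 37.8 W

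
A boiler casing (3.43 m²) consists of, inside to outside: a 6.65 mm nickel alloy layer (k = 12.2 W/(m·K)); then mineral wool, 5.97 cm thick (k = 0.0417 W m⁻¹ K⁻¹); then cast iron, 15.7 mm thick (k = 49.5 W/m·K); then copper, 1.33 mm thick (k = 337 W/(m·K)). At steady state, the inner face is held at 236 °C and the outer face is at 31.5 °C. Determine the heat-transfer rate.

Q = 490 W

Treat each layer as a resistance in series:
  R_nickel alloy = L/(kA) = 0.00665/(12.2·3.43) = 1.589×10^-4 K/W
  R_mineral wool = L/(kA) = 0.0597/(0.0417·3.43) = 0.4174 K/W
  R_cast iron = L/(kA) = 0.0157/(49.5·3.43) = 9.247×10^-5 K/W
  R_copper = L/(kA) = 0.00133/(337·3.43) = 1.151×10^-6 K/W
ΣR = 1.589×10^-4 + 0.4174 + 9.247×10^-5 + 1.151×10^-6 = 0.4177 K/W
Q = ΔT/ΣR = (236 °C − 31.5 °C)/0.4177 = 490 W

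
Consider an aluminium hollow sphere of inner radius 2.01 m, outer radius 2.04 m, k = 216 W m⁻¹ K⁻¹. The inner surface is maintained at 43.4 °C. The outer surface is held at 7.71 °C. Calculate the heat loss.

Q = 4πk·ΔT/(1/r₁ − 1/r₂) = 4π × 216 × 35.69 / (1/2.01 − 1/2.04) = 1.32×10^7 W

Q = 1.32×10^7 W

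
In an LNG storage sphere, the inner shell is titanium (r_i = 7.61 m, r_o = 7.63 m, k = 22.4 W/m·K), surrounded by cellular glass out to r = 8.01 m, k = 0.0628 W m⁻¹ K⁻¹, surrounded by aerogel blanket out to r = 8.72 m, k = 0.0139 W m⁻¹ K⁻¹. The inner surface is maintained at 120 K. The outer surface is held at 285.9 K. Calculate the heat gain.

Q = 2.51 kW

Resistance network (inner→outer):
  R_titanium = (1/7.61 − 1/7.63)/(4πk) = 3.444×10^-4/(4π·22.4) = 1.224×10^-6 K/W
  R_cellular glass = (1/7.63 − 1/8.01)/(4πk) = 0.006218/(4π·0.0628) = 0.007879 K/W
  R_aerogel blanket = (1/8.01 − 1/8.72)/(4πk) = 0.01017/(4π·0.0139) = 0.05819 K/W
ΣR = 1.224×10^-6 + 0.007879 + 0.05819 = 0.06607 K/W
Q = ΔT/ΣR = (120 K − 285.9 K)/0.06607 = -2510 W
(Negative Q ⇒ heat flows inward; heat gain = 2510 W.)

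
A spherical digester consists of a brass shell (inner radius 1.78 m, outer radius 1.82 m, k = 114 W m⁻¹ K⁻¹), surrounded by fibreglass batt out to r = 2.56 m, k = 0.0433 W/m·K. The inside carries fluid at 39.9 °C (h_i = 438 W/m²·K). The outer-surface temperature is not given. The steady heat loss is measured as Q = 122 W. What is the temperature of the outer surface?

T_out = 4.28 °C

Series resistances:
  R_conv,in = 1/(4πr²h) = 1/(4π·1.78²·438) = 5.734×10^-5 K/W
  R_brass = (1/1.78 − 1/1.82)/(4πk) = 0.01235/(4π·114) = 8.619×10^-6 K/W
  R_fibreglass batt = (1/1.82 − 1/2.56)/(4πk) = 0.1588/(4π·0.0433) = 0.2919 K/W
ΣR = 0.2920 K/W
ΔT = Q·ΣR = 122 × 0.2920 = 35.62 K
Heat flows outward, so T_out = T_in − ΔT = 39.9 − 35.62 = 4.28 °C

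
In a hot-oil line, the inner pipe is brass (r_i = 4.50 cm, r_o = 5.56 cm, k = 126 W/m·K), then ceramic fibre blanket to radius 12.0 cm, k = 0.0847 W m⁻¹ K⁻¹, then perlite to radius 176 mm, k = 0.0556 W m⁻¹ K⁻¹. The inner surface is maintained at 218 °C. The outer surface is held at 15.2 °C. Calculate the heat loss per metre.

Q' = 79.8 W/m

Series thermal resistances, inner to outer:
  R'_brass = ln(0.0556/0.0450)/(2πk) = 0.2115/(2π·126) = 2.672×10^-4 m·K/W
  R'_ceramic fibre blanket = ln(0.120/0.0556)/(2πk) = 0.7693/(2π·0.0847) = 1.446 m·K/W
  R'_perlite = ln(0.176/0.120)/(2πk) = 0.3830/(2π·0.0556) = 1.096 m·K/W
ΣR = 2.672×10^-4 + 1.446 + 1.096 = 2.542 m·K/W
Q' = ΔT/ΣR = (218 °C − 15.2 °C)/2.542 = 79.8 W/m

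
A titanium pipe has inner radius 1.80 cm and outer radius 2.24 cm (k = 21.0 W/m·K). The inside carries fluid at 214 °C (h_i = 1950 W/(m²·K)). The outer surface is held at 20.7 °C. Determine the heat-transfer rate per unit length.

Q' = 31.2 kW/m

Series thermal resistances, inner to outer:
  R'_conv,in = 1/(2πr h) = 1/(2π·0.0180·1950) = 0.004534 m·K/W
  R'_titanium = ln(0.0224/0.0180)/(2πk) = 0.2187/(2π·21.0) = 0.001657 m·K/W
ΣR = 0.004534 + 0.001657 = 0.006191 m·K/W
Q' = ΔT/ΣR = (214 °C − 20.7 °C)/0.006191 = 31200 W/m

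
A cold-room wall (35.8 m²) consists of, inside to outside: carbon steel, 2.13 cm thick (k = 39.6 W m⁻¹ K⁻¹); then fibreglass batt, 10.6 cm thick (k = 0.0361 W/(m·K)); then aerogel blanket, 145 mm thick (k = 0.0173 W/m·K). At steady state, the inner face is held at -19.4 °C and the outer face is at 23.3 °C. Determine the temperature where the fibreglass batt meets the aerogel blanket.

Treat each layer as a resistance in series:
  R_carbon steel = L/(kA) = 0.0213/(39.6·35.8) = 1.502×10^-5 K/W
  R_fibreglass batt = L/(kA) = 0.106/(0.0361·35.8) = 0.08202 K/W
  R_aerogel blanket = L/(kA) = 0.145/(0.0173·35.8) = 0.2341 K/W
ΣR = 1.502×10^-5 + 0.08202 + 0.2341 = 0.3161 K/W
Q = ΔT/ΣR = (-19.4 °C − 23.3 °C)/0.3161 = -135.1 W
From the inner boundary to the fibreglass batt/aerogel blanket interface, ΣR_partial = 0.08204 K/W.
T_interface = T_in − Q·ΣR_partial = -19.4 °C − (-135.1)(0.08204) = -8.32 °C

T = -8.32 °C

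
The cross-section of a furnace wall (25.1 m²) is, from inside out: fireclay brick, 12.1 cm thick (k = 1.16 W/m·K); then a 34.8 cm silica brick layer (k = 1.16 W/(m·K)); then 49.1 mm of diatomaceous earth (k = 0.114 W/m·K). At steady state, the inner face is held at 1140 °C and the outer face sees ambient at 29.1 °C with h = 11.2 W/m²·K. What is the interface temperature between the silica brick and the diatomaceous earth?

T = 654 °C

Series thermal resistances, inner to outer:
  R_fireclay brick = L/(kA) = 0.121/(1.16·25.1) = 0.004156 K/W
  R_silica brick = L/(kA) = 0.348/(1.16·25.1) = 0.01195 K/W
  R_diatomaceous earth = L/(kA) = 0.0491/(0.114·25.1) = 0.01716 K/W
  R_conv,out = 1/(hA) = 1/(11.2·25.1) = 0.003557 K/W
ΣR = 0.004156 + 0.01195 + 0.01716 + 0.003557 = 0.03682 K/W
Q = ΔT/ΣR = (1140 °C − 29.1 °C)/0.03682 = 30170 W
From the inner boundary to the silica brick/diatomaceous earth interface, ΣR_partial = 0.01611 K/W.
T_interface = T_in − Q·ΣR_partial = 1140 °C − (30170)(0.01611) = 654 °C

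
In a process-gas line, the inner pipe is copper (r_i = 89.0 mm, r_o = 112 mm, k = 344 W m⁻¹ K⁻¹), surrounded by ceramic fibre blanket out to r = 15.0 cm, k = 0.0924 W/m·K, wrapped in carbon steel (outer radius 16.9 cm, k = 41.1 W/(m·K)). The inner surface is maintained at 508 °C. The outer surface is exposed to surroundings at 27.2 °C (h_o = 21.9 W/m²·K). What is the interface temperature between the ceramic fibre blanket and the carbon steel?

Resistance network (inner→outer):
  R'_copper = ln(0.112/0.0890)/(2πk) = 0.2299/(2π·344) = 1.063×10^-4 m·K/W
  R'_ceramic fibre blanket = ln(0.150/0.112)/(2πk) = 0.2921/(2π·0.0924) = 0.5032 m·K/W
  R'_carbon steel = ln(0.169/0.150)/(2πk) = 0.1193/(2π·41.1) = 4.618×10^-4 m·K/W
  R'_conv,out = 1/(2πr h) = 1/(2π·0.169·21.9) = 0.04300 m·K/W
ΣR = 1.063×10^-4 + 0.5032 + 4.618×10^-4 + 0.04300 = 0.5468 m·K/W
Q' = ΔT/ΣR = (508 °C − 27.2 °C)/0.5468 = 879.3 W/m
From the inner boundary to the ceramic fibre blanket/carbon steel interface, ΣR_partial = 0.5033 m·K/W.
T_interface = T_in − Q'·ΣR_partial = 508 °C − (879.3)(0.5033) = 65.4 °C

T = 65.4 °C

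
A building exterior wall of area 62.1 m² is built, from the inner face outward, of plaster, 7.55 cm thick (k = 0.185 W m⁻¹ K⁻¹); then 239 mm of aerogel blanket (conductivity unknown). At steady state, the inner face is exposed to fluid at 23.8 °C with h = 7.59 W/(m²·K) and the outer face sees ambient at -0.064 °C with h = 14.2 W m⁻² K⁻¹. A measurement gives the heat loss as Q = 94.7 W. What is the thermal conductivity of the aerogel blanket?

ΣR = ΔT/Q = |23.8 − -0.064|/94.7 = 0.2520 K/W
Known resistances:
  R_conv,in = 1/(hA) = 1/(7.59·62.1) = 0.002122 K/W
  R_plaster = L/(kA) = 0.0755/(0.185·62.1) = 0.006572 K/W
  R_conv,out = 1/(hA) = 1/(14.2·62.1) = 0.001134 K/W
R_aerogel blanket = ΣR − ΣR_known = 0.2520 − 0.009828 = 0.2422 K/W
L/(kA) = 0.2422 ⇒ k = 0.239/(0.2422·62.1) = 0.0159 W/m·K

k = 0.0159 W/m·K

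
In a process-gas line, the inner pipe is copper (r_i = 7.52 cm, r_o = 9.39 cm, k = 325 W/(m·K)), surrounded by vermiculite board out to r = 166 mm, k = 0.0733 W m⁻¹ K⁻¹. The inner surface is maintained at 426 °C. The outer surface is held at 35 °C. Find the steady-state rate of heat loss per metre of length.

Q' = 316 W/m

Resistance network (inner→outer):
  R'_copper = ln(0.0939/0.0752)/(2πk) = 0.2221/(2π·325) = 1.088×10^-4 m·K/W
  R'_vermiculite board = ln(0.166/0.0939)/(2πk) = 0.5698/(2π·0.0733) = 1.237 m·K/W
ΣR = 1.088×10^-4 + 1.237 = 1.237 m·K/W
Q' = ΔT/ΣR = (426 °C − 35 °C)/1.237 = 316 W/m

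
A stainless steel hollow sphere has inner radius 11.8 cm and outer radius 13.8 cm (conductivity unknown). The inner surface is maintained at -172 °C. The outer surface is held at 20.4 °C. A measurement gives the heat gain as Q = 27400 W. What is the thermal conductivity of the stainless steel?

k = 13.9 W/m·K

ΣR = ΔT/Q = |-172 − 20.4|/27400 = 0.007022 K/W
(1/r₁−1/r₂)/(4πk) = 0.007022 ⇒ k = 1.228/(4π·0.007022) = 13.9 W/m·K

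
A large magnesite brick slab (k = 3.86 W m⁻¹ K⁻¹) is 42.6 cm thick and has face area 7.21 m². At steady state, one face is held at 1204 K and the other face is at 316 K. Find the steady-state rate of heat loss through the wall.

Q = kA·ΔT/L = 3.86 × 7.21 × |1204 K − 316 K| / 0.426 = 58000 W

Q = 58.0 kW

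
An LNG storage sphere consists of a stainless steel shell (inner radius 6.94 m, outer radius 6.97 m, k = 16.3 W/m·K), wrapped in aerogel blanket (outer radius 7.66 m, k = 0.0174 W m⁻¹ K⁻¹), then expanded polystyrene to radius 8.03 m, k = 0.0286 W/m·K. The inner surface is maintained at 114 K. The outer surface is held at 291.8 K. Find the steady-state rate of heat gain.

Q = 2340 W

Series thermal resistances, inner to outer:
  R_stainless steel = (1/6.94 − 1/6.97)/(4πk) = 6.202×10^-4/(4π·16.3) = 3.028×10^-6 K/W
  R_aerogel blanket = (1/6.97 − 1/7.66)/(4πk) = 0.01292/(4π·0.0174) = 0.05911 K/W
  R_expanded polystyrene = (1/7.66 − 1/8.03)/(4πk) = 0.006015/(4π·0.0286) = 0.01674 K/W
ΣR = 3.028×10^-6 + 0.05911 + 0.01674 = 0.07585 K/W
Q = ΔT/ΣR = (114 K − 291.8 K)/0.07585 = -2340 W
(Negative Q ⇒ heat flows inward; heat gain = 2340 W.)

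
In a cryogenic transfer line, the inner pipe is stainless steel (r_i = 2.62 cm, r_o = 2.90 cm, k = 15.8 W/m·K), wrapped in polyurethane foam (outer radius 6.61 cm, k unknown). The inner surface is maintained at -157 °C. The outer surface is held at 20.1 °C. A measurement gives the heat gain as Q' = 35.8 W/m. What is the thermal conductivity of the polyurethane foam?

ΣR = ΔT/Q' = |-157 − 20.1|/35.8 = 4.947 m·K/W
Known resistances:
  R'_stainless steel = ln(0.0290/0.0262)/(2πk) = 0.1015/(2π·15.8) = 0.001023 m·K/W
R_polyurethane foam = ΣR − ΣR_known = 4.947 − 0.001023 = 4.946 m·K/W
ln(r₂/r₁)/(2πk) = 4.946 ⇒ k = 0.8239/(2π·4.946) = 0.0265 W/m·K

k = 0.0265 W/m·K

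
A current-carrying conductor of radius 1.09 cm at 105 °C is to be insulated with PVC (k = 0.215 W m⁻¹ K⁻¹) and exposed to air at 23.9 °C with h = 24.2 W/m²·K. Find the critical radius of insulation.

r_cr = 0.888 cm

For a cylinder, r_cr = k_ins/h = 0.215/24.2 = 0.00888 m = 0.888 cm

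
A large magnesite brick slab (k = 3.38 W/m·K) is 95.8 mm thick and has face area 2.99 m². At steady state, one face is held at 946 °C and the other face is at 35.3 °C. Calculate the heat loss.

Q = kA·ΔT/L = 3.38 × 2.99 × |946 °C − 35.3 °C| / 0.0958 = 96100 W

Q = 96.1 kW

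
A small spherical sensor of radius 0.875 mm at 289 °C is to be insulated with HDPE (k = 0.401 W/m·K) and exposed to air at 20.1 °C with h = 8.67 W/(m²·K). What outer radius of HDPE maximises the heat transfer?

r_cr = 9.25 cm

For a sphere, r_cr = 2k_ins/h = 2·0.401/8.67 = 0.0925 m = 9.25 cm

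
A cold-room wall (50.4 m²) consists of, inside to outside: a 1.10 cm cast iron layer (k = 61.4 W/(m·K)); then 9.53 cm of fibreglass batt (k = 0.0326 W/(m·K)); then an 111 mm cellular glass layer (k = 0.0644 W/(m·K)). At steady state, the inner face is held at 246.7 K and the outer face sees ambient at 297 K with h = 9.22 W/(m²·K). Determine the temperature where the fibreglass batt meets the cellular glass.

T = 277.62 K

Treat each layer as a resistance in series:
  R_cast iron = L/(kA) = 0.0110/(61.4·50.4) = 3.555×10^-6 K/W
  R_fibreglass batt = L/(kA) = 0.0953/(0.0326·50.4) = 0.05800 K/W
  R_cellular glass = L/(kA) = 0.111/(0.0644·50.4) = 0.03420 K/W
  R_conv,out = 1/(hA) = 1/(9.22·50.4) = 0.002152 K/W
ΣR = 3.555×10^-6 + 0.05800 + 0.03420 + 0.002152 = 0.09436 K/W
Q = ΔT/ΣR = (246.7 K − 297 K)/0.09436 = -533.1 W
From the inner boundary to the fibreglass batt/cellular glass interface, ΣR_partial = 0.05800 K/W.
T_interface = T_in − Q·ΣR_partial = 246.7 K − (-533.1)(0.05800) = 277.62 K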